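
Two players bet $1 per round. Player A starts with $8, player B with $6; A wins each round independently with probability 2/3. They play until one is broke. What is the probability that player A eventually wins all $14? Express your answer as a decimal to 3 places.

Let r = q/p = (1/3)/(2/3) = 1/2. The recurrence P(i) = p·P(i+1) + q·P(i−1) with P(0)=0, P(14)=1 gives P(i) = (1 − r^i)/(1 − r^14).
P(8) = (1 − (1/2)^8) / (1 − (1/2)^14) = 5440/5461 ≈ 0.996.

0.996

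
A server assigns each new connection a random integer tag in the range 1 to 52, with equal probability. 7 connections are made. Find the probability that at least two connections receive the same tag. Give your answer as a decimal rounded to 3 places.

It's easier to compute the probability that all 7 are distinct.
P(all distinct) = 52/52 · 51/52 · ··· · 46/52 ≈ 0.656.
So the probability of at least one match is 1 − 0.656 = 0.344.

0.344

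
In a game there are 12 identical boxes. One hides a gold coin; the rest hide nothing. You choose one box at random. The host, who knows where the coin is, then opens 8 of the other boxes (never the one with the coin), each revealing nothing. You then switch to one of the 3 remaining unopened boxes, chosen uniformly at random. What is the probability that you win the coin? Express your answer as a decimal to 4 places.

Your original box holds the coin with probability 1/12, so the other 11 collectively hold it with probability 11/12.
The host can always find 8 empty boxes to open, so the reveals don't change that 11/12; it is now spread over the 3 remaining unopened boxes.
P(win by switching) = (11/12) · (1/3) = 11/36 ≈ 0.3056.

0.3056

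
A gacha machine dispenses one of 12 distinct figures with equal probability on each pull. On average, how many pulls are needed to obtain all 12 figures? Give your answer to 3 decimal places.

After i distinct types are collected, each trial gives a new one with probability (12−i)/12, so the expected wait for the next new type is 12/(12−i).
E = 12/12 + 12/11 + 12/10 + 12/9 + 12/8 + 12/7 + 12/6 + 12/5 + 12/4 + 12/3 + 12/2 + 12/1 = 86021/2310 ≈ 37.239.

37.239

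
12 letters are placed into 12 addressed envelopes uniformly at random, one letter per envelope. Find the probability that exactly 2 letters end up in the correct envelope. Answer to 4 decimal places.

0.1839

Choose which 2 of the 12 are fixed: C(12,2) = 66 ways.
The remaining 10 must have no fixed point: D(10) = 1334961.
P = 66·1334961/479001600 = 16481/89600 ≈ 0.1839.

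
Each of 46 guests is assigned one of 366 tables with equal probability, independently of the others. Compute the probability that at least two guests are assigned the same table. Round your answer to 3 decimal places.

0.948

It's easier to compute the probability that all 46 are distinct.
P(all distinct) = 366/366 · 365/366 · ··· · 321/366 ≈ 0.052.
So the probability of at least one match is 1 − 0.052 = 0.948.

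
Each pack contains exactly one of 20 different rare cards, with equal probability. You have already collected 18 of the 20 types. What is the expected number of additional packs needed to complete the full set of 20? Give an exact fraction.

Starting from 18 distinct types, each trial gives a new one with probability (20−i)/20 when i types are held, so the wait for the next new type is 20/(20−i).
E = 20/2 + 20/1 = 30.

30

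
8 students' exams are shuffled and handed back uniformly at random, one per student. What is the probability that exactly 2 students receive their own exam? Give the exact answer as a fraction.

53/288

Choose which 2 of the 8 are fixed: C(8,2) = 28 ways.
The remaining 6 must have no fixed point: D(6) = 265.
P = 28·265/40320 = 53/288.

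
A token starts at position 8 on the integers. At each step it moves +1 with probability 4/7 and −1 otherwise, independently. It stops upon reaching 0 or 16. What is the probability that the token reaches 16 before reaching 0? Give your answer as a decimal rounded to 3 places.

0.909

Let r = q/p = (3/7)/(4/7) = 3/4. The recurrence P(i) = p·P(i+1) + q·P(i−1) with P(0)=0, P(16)=1 gives P(i) = (1 − r^i)/(1 − r^16).
P(8) = (1 − (3/4)^8) / (1 − (3/4)^16) = 65536/72097 ≈ 0.909.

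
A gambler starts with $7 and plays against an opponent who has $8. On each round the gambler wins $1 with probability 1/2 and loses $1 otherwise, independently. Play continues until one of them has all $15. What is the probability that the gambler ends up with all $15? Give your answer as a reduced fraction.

7/15

With a fair step, P(i) = ½P(i−1) + ½P(i+1) with P(0)=0, P(15)=1 has the linear solution P(i) = i/15.
P(7) = 7/15.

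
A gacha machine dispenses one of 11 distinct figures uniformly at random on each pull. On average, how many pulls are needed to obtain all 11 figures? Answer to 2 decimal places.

After i distinct types are collected, each trial gives a new one with probability (11−i)/11, so the expected wait for the next new type is 11/(11−i).
E = 11/11 + 11/10 + 11/9 + 11/8 + 11/7 + 11/6 + 11/5 + 11/4 + 11/3 + 11/2 + 11/1 = 83711/2520 ≈ 33.22.

33.22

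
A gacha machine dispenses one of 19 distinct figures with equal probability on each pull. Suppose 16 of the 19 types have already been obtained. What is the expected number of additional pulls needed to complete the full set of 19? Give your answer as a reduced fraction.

Starting from 16 distinct types, each trial gives a new one with probability (19−i)/19 when i types are held, so the wait for the next new type is 19/(19−i).
E = 19/3 + 19/2 + 19/1 = 209/6.

209/6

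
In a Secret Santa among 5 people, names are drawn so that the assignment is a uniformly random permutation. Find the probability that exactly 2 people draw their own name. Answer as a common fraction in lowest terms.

1/6

Choose which 2 of the 5 are fixed: C(5,2) = 10 ways.
The remaining 3 must have no fixed point: D(3) = 2.
P = 10·2/120 = 1/6.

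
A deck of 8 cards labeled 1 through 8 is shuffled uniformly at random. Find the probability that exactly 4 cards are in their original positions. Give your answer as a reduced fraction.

Choose which 4 of the 8 are fixed: C(8,4) = 70 ways.
The remaining 4 must have no fixed point: D(4) = 9.
P = 70·9/40320 = 1/64.

1/64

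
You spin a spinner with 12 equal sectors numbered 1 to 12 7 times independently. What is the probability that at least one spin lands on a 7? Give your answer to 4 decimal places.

P(no spin lands on a 7) = (11/12)^7 ≈ 0.5439.
P(at least one) = 1 − 0.5439 = 0.4561.

0.4561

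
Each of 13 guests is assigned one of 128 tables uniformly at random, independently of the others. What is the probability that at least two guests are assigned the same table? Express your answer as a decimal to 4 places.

0.4675

It's easier to compute the probability that all 13 are distinct.
P(all distinct) = 128/128 · 127/128 · ··· · 116/128 ≈ 0.5325.
So the probability of at least one match is 1 − 0.5325 = 0.4675.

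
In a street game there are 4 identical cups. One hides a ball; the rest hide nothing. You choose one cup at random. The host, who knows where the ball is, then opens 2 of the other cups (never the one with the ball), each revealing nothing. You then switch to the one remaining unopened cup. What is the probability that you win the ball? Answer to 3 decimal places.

0.750

Your original cup holds the ball with probability 1/4, so the other 3 collectively hold it with probability 3/4.
The host can always find 2 empty cups to open, so the reveals don't change that 3/4; it is now spread over the 1 remaining unopened cup.
P(win by switching) = (3/4) · (1/1) = 3/4 ≈ 0.750.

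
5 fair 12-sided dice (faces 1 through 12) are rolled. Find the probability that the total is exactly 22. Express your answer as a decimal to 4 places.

There are 12^5 = 248832 equally likely outcomes.
The number of ordered 5-tuples from {1,…,12} summing to 22 is 5355.
P(sum = 22) = 5355/248832 = 595/27648 ≈ 0.0215.

0.0215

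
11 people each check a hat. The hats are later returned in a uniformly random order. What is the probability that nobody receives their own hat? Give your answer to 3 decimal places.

0.368

This is the derangement probability: permutations of 11 with no fixed point.
D(11) = 11! · (1 − 1/1! + 1/2! − ··· + (−1)^11/11!) = 14684570.
P = 14684570/39916800 = 1468457/3991680 ≈ 0.368.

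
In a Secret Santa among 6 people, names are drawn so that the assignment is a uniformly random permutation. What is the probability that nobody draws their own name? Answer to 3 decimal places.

0.368

This is the derangement probability: permutations of 6 with no fixed point.
D(6) = 6! · (1 − 1/1! + 1/2! − ··· + (−1)^6/6!) = 265.
P = 265/720 = 53/144 ≈ 0.368.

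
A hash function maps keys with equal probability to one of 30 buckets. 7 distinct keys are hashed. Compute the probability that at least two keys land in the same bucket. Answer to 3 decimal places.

It's easier to compute the probability that all 7 are distinct.
P(all distinct) = 30/30 · 29/30 · ··· · 24/30 ≈ 0.469.
So the probability of at least one match is 1 − 0.469 = 0.531.

0.531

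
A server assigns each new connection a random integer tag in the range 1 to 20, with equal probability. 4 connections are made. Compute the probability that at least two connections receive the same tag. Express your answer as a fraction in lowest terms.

It's easier to compute the probability that all 4 are distinct.
P(all distinct) = 20/20 · 19/20 · ··· · 17/20 = 2907/4000.
So the probability of at least one match is 1 − 2907/4000 = 1093/4000.

1093/4000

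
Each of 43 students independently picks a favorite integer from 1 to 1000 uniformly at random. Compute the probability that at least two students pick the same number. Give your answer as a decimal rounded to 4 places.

0.5999

It's easier to compute the probability that all 43 are distinct.
P(all distinct) = 1000/1000 · 999/1000 · ··· · 958/1000 ≈ 0.4001.
So the probability of at least one match is 1 − 0.4001 = 0.5999.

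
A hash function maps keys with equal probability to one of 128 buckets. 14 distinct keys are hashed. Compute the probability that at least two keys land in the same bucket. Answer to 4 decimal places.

0.5216

It's easier to compute the probability that all 14 are distinct.
P(all distinct) = 128/128 · 127/128 · ··· · 115/128 ≈ 0.4784.
So the probability of at least one match is 1 − 0.4784 = 0.5216.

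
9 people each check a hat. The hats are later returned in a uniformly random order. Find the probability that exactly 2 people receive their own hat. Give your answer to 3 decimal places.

Choose which 2 of the 9 are fixed: C(9,2) = 36 ways.
The remaining 7 must have no fixed point: D(7) = 1854.
P = 36·1854/362880 = 103/560 ≈ 0.184.

0.184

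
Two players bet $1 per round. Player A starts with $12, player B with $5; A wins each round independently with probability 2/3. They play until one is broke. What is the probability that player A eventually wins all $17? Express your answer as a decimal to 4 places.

0.9998

Let r = q/p = (1/3)/(2/3) = 1/2. The recurrence P(i) = p·P(i+1) + q·P(i−1) with P(0)=0, P(17)=1 gives P(i) = (1 − r^i)/(1 − r^17).
P(12) = (1 − (1/2)^12) / (1 − (1/2)^17) = 131040/131071 ≈ 0.9998.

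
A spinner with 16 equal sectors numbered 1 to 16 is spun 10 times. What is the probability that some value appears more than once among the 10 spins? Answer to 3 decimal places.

P(all 10 different) = 16/16 · 15/16 · ··· · 7/16 ≈ 0.026.
P(at least two equal) = 1 − 0.026 = 0.974.

0.974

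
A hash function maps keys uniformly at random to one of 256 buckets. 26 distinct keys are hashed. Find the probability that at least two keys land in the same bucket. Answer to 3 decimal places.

It's easier to compute the probability that all 26 are distinct.
P(all distinct) = 256/256 · 255/256 · ··· · 231/256 ≈ 0.269.
So the probability of at least one match is 1 − 0.269 = 0.731.

0.731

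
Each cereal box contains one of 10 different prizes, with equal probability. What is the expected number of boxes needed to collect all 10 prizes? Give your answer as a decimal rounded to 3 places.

29.290

After i distinct types are collected, each trial gives a new one with probability (10−i)/10, so the expected wait for the next new type is 10/(10−i).
E = 10/10 + 10/9 + 10/8 + 10/7 + 10/6 + 10/5 + 10/4 + 10/3 + 10/2 + 10/1 = 7381/252 ≈ 29.290.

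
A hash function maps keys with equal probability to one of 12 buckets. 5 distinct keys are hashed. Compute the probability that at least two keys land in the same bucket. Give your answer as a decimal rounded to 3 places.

0.618

It's easier to compute the probability that all 5 are distinct.
P(all distinct) = 12/12 · 11/12 · ··· · 8/12 ≈ 0.382.
So the probability of at least one match is 1 − 0.382 = 0.618.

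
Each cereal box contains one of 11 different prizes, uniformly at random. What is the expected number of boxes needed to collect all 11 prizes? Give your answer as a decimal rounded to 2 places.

After i distinct types are collected, each trial gives a new one with probability (11−i)/11, so the expected wait for the next new type is 11/(11−i).
E = 11/11 + 11/10 + 11/9 + 11/8 + 11/7 + 11/6 + 11/5 + 11/4 + 11/3 + 11/2 + 11/1 = 83711/2520 ≈ 33.22.

33.22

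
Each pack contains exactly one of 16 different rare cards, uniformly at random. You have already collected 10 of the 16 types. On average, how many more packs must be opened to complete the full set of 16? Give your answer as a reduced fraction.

196/5

Starting from 10 distinct types, each trial gives a new one with probability (16−i)/16 when i types are held, so the wait for the next new type is 16/(16−i).
E = 16/6 + 16/5 + 16/4 + 16/3 + 16/2 + 16/1 = 196/5.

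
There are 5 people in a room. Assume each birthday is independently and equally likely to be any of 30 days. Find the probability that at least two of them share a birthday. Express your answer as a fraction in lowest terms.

It's easier to compute the probability that all 5 are distinct.
P(all distinct) = 30/30 · 29/30 · ··· · 26/30 = 2639/3750.
So the probability of at least one match is 1 − 2639/3750 = 1111/3750.

1111/3750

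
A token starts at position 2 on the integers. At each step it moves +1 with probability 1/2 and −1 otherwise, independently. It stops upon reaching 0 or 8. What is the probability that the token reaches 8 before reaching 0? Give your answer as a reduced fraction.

With a fair step, P(i) = ½P(i−1) + ½P(i+1) with P(0)=0, P(8)=1 has the linear solution P(i) = i/8.
P(2) = 2/8 = 1/4.

1/4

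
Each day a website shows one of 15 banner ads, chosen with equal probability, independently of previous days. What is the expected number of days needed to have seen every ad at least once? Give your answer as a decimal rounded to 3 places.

49.773

After i distinct types are collected, each trial gives a new one with probability (15−i)/15, so the expected wait for the next new type is 15/(15−i).
E = 15/15 + 15/14 + 15/13 + 15/12 + 15/11 + 15/10 + 15/9 + 15/8 + 15/7 + 15/6 + 15/5 + 15/4 + 15/3 + 15/2 + 15/1 = 1195757/24024 ≈ 49.773.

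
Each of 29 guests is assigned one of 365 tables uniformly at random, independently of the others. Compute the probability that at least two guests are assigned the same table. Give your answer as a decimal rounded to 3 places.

0.681

It's easier to compute the probability that all 29 are distinct.
P(all distinct) = 365/365 · 364/365 · ··· · 337/365 ≈ 0.319.
So the probability of at least one match is 1 − 0.319 = 0.681.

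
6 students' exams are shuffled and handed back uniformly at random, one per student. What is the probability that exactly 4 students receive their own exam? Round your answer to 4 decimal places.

Choose which 4 of the 6 are fixed: C(6,4) = 15 ways.
The remaining 2 must have no fixed point: D(2) = 1.
P = 15·1/720 = 1/48 ≈ 0.0208.

0.0208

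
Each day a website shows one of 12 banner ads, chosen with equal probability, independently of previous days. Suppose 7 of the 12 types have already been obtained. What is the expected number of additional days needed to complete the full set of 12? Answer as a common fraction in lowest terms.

137/5

Starting from 7 distinct types, each trial gives a new one with probability (12−i)/12 when i types are held, so the wait for the next new type is 12/(12−i).
E = 12/5 + 12/4 + 12/3 + 12/2 + 12/1 = 137/5.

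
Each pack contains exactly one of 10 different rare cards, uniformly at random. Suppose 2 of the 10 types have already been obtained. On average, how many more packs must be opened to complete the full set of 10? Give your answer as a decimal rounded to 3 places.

27.179

Starting from 2 distinct types, each trial gives a new one with probability (10−i)/10 when i types are held, so the wait for the next new type is 10/(10−i).
E = 10/8 + 10/7 + 10/6 + 10/5 + 10/4 + 10/3 + 10/2 + 10/1 = 761/28 ≈ 27.179.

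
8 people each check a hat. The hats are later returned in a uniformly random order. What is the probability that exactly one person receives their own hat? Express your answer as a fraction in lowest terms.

Choose which one is fixed: C(8,1) = 8 ways.
The remaining 7 must have no fixed point: D(7) = 1854.
P = 8·1854/40320 = 103/280.

103/280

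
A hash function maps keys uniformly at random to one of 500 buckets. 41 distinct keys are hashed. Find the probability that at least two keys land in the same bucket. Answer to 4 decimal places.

0.8148

It's easier to compute the probability that all 41 are distinct.
P(all distinct) = 500/500 · 499/500 · ··· · 460/500 ≈ 0.1852.
So the probability of at least one match is 1 − 0.1852 = 0.8148.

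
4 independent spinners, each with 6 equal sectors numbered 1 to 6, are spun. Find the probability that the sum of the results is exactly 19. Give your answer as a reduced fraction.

There are 6^4 = 1296 equally likely outcomes.
The number of ordered 4-tuples from {1,…,6} summing to 19 is 56.
P(sum = 19) = 56/1296 = 7/162.

7/162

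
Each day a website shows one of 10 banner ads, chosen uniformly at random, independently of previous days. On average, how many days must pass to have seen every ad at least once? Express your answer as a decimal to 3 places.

After i distinct types are collected, each trial gives a new one with probability (10−i)/10, so the expected wait for the next new type is 10/(10−i).
E = 10/10 + 10/9 + 10/8 + 10/7 + 10/6 + 10/5 + 10/4 + 10/3 + 10/2 + 10/1 = 7381/252 ≈ 29.290.

29.290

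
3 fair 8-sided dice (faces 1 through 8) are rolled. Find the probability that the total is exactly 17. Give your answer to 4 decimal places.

0.0703

There are 8^3 = 512 equally likely outcomes.
The number of ordered 3-tuples from {1,…,8} summing to 17 is 36.
P(sum = 17) = 36/512 = 9/128 ≈ 0.0703.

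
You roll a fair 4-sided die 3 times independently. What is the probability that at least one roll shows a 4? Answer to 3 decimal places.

P(no roll shows a 4) = (3/4)^3 ≈ 0.422.
P(at least one) = 1 − 0.422 = 0.578.

0.578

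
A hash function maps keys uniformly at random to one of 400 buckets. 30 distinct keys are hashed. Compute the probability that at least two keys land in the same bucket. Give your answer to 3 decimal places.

It's easier to compute the probability that all 30 are distinct.
P(all distinct) = 400/400 · 399/400 · ··· · 371/400 ≈ 0.328.
So the probability of at least one match is 1 − 0.328 = 0.672.

0.672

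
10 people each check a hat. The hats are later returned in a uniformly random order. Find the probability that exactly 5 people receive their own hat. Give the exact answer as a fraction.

Choose which 5 of the 10 are fixed: C(10,5) = 252 ways.
The remaining 5 must have no fixed point: D(5) = 44.
P = 252·44/3628800 = 11/3600.

11/3600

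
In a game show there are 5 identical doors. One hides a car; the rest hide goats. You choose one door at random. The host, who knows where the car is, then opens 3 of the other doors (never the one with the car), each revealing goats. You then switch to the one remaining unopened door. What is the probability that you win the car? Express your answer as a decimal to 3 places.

Your original door holds the car with probability 1/5, so the other 4 collectively hold it with probability 4/5.
The host can always find 3 empty doors to open, so the reveals don't change that 4/5; it is now spread over the 1 remaining unopened door.
P(win by switching) = (4/5) · (1/1) = 4/5 ≈ 0.800.

0.800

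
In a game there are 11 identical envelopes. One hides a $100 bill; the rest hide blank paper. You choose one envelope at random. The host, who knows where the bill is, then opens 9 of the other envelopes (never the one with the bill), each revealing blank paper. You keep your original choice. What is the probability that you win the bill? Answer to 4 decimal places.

0.0909

The host can always open 9 empty envelopes regardless of your choice, so the reveals give no information about your original envelope.
P(win by staying) = 1/11 ≈ 0.0909.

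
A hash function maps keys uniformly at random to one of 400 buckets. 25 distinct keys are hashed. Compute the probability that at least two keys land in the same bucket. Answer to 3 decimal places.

0.535

It's easier to compute the probability that all 25 are distinct.
P(all distinct) = 400/400 · 399/400 · ··· · 376/400 ≈ 0.465.
So the probability of at least one match is 1 − 0.465 = 0.535.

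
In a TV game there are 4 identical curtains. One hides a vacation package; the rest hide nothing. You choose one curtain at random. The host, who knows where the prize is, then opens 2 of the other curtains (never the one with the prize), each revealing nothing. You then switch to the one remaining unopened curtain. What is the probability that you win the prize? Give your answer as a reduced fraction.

Your original curtain holds the prize with probability 1/4, so the other 3 collectively hold it with probability 3/4.
The host can always find 2 empty curtains to open, so the reveals don't change that 3/4; it is now spread over the 1 remaining unopened curtain.
P(win by switching) = (3/4) · (1/1) = 3/4.

3/4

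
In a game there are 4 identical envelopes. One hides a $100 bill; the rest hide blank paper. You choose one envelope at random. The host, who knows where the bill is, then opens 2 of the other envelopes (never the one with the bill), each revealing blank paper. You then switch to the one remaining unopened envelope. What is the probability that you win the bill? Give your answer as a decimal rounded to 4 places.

Your original envelope holds the bill with probability 1/4, so the other 3 collectively hold it with probability 3/4.
The host can always find 2 empty envelopes to open, so the reveals don't change that 3/4; it is now spread over the 1 remaining unopened envelope.
P(win by switching) = (3/4) · (1/1) = 3/4 ≈ 0.7500.

0.7500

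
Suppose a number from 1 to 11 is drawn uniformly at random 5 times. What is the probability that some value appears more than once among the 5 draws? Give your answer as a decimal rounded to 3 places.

P(all 5 different) = 11/11 · 10/11 · ··· · 7/11 ≈ 0.344.
P(at least two equal) = 1 − 0.344 = 0.656.

0.656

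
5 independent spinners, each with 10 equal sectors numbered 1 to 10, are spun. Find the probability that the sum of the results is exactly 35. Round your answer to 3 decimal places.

0.032

There are 10^5 = 100000 equally likely outcomes.
The number of ordered 5-tuples from {1,…,10} summing to 35 is 3246.
P(sum = 35) = 3246/100000 = 1623/50000 ≈ 0.032.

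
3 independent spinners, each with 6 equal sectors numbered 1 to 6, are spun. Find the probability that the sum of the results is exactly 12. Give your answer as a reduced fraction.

There are 6^3 = 216 equally likely outcomes.
The number of ordered 3-tuples from {1,…,6} summing to 12 is 25.
P(sum = 12) = 25/216.

25/216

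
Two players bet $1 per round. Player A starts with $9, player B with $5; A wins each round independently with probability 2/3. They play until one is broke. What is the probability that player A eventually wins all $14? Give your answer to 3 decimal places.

0.998

Let r = q/p = (1/3)/(2/3) = 1/2. The recurrence P(i) = p·P(i+1) + q·P(i−1) with P(0)=0, P(14)=1 gives P(i) = (1 − r^i)/(1 − r^14).
P(9) = (1 − (1/2)^9) / (1 − (1/2)^14) = 16352/16383 ≈ 0.998.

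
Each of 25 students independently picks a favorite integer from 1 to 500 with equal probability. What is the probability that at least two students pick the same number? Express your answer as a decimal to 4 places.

It's easier to compute the probability that all 25 are distinct.
P(all distinct) = 500/500 · 499/500 · ··· · 476/500 ≈ 0.5433.
So the probability of at least one match is 1 − 0.5433 = 0.4567.

0.4567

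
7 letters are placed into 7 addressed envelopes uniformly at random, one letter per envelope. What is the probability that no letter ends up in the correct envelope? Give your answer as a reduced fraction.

103/280

This is the derangement probability: permutations of 7 with no fixed point.
D(7) = 7! · (1 − 1/1! + 1/2! − ··· + (−1)^7/7!) = 1854.
P = 1854/5040 = 103/280.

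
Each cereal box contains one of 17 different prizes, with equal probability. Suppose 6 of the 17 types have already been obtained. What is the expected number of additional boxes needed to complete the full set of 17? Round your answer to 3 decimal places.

Starting from 6 distinct types, each trial gives a new one with probability (17−i)/17 when i types are held, so the wait for the next new type is 17/(17−i).
E = 17/11 + 17/10 + 17/9 + 17/8 + 17/7 + 17/6 + 17/5 + 17/4 + 17/3 + 17/2 + 17/1 = 1423087/27720 ≈ 51.338.

51.338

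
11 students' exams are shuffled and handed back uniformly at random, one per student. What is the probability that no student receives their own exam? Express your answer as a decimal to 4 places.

This is the derangement probability: permutations of 11 with no fixed point.
D(11) = 11! · (1 − 1/1! + 1/2! − ··· + (−1)^11/11!) = 14684570.
P = 14684570/39916800 = 1468457/3991680 ≈ 0.3679.

0.3679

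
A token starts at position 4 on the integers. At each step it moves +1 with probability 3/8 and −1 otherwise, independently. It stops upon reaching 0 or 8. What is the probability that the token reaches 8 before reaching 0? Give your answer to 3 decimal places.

Let r = q/p = (5/8)/(3/8) = 5/3. The recurrence P(i) = p·P(i+1) + q·P(i−1) with P(0)=0, P(8)=1 gives P(i) = (1 − r^i)/(1 − r^8).
P(4) = (1 − (5/3)^4) / (1 − (5/3)^8) = 81/706 ≈ 0.115.

0.115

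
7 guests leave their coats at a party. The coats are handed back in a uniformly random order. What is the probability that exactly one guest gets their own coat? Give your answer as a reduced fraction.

53/144

Choose which one is fixed: C(7,1) = 7 ways.
The remaining 6 must have no fixed point: D(6) = 265.
P = 7·265/5040 = 53/144.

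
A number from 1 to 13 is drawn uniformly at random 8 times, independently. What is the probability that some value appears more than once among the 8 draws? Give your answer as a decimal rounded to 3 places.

0.936

P(all 8 different) = 13/13 · 12/13 · ··· · 6/13 ≈ 0.064.
P(at least two equal) = 1 − 0.064 = 0.936.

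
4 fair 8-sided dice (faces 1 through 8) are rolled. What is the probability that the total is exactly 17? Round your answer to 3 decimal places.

0.082

There are 8^4 = 4096 equally likely outcomes.
The number of ordered 4-tuples from {1,…,8} summing to 17 is 336.
P(sum = 17) = 336/4096 = 21/256 ≈ 0.082.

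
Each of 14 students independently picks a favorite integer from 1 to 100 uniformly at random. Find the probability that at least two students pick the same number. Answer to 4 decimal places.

It's easier to compute the probability that all 14 are distinct.
P(all distinct) = 100/100 · 99/100 · ··· · 87/100 ≈ 0.3852.
So the probability of at least one match is 1 − 0.3852 = 0.6148.

0.6148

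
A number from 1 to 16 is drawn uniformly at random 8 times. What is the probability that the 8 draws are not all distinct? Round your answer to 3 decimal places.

P(all 8 different) = 16/16 · 15/16 · ··· · 9/16 ≈ 0.121.
P(at least two equal) = 1 − 0.121 = 0.879.

0.879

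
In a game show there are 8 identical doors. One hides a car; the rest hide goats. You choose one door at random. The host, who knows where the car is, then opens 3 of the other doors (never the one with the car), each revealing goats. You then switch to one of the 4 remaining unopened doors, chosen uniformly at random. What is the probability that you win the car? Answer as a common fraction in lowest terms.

7/32

Your original door holds the car with probability 1/8, so the other 7 collectively hold it with probability 7/8.
The host can always find 3 empty doors to open, so the reveals don't change that 7/8; it is now spread over the 4 remaining unopened doors.
P(win by switching) = (7/8) · (1/4) = 7/32.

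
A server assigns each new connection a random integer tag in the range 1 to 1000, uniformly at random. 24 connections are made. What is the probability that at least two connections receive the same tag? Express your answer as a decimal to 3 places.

0.243

It's easier to compute the probability that all 24 are distinct.
P(all distinct) = 1000/1000 · 999/1000 · ··· · 977/1000 ≈ 0.757.
So the probability of at least one match is 1 − 0.757 = 0.243.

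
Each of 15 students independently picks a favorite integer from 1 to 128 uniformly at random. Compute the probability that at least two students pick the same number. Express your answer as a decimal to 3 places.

0.574

It's easier to compute the probability that all 15 are distinct.
P(all distinct) = 128/128 · 127/128 · ··· · 114/128 ≈ 0.426.
So the probability of at least one match is 1 − 0.426 = 0.574.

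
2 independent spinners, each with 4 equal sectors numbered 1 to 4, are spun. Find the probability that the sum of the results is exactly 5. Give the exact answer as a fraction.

There are 4^2 = 16 equally likely outcomes.
The number of ordered 2-tuples from {1,…,4} summing to 5 is 4.
P(sum = 5) = 4/16 = 1/4.

1/4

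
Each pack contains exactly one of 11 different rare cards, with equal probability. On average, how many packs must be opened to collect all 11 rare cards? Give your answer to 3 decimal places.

After i distinct types are collected, each trial gives a new one with probability (11−i)/11, so the expected wait for the next new type is 11/(11−i).
E = 11/11 + 11/10 + 11/9 + 11/8 + 11/7 + 11/6 + 11/5 + 11/4 + 11/3 + 11/2 + 11/1 = 83711/2520 ≈ 33.219.

33.219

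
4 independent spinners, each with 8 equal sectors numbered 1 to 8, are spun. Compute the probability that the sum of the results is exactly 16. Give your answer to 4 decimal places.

0.0769

There are 8^4 = 4096 equally likely outcomes.
The number of ordered 4-tuples from {1,…,8} summing to 16 is 315.
P(sum = 16) = 315/4096 ≈ 0.0769.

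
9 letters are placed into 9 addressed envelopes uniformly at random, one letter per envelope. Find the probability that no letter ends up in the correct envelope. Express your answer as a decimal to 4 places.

0.3679

This is the derangement probability: permutations of 9 with no fixed point.
D(9) = 9! · (1 − 1/1! + 1/2! − ··· + (−1)^9/9!) = 133496.
P = 133496/362880 = 16687/45360 ≈ 0.3679.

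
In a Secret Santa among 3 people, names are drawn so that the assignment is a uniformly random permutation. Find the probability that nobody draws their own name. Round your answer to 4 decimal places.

This is the derangement probability: permutations of 3 with no fixed point.
D(3) = 3! · (1 − 1/1! + 1/2! − ··· + (−1)^3/3!) = 2.
P = 2/6 = 1/3 ≈ 0.3333.

0.3333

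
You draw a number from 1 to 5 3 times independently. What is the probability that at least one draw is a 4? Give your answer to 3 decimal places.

0.488

P(no draw is a 4) = (4/5)^3 ≈ 0.512.
P(at least one) = 1 − 0.512 = 0.488.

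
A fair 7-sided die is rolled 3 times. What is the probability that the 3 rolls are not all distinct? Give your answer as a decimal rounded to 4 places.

P(all 3 different) = 7/7 · 6/7 · ··· · 5/7 ≈ 0.6122.
P(at least two equal) = 1 − 0.6122 = 0.3878.

0.3878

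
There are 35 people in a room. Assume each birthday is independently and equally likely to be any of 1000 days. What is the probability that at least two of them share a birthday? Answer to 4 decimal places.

0.4523

It's easier to compute the probability that all 35 are distinct.
P(all distinct) = 1000/1000 · 999/1000 · ··· · 966/1000 ≈ 0.5477.
So the probability of at least one match is 1 − 0.5477 = 0.4523.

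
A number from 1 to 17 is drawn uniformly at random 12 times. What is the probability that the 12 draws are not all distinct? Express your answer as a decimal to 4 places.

P(all 12 different) = 17/17 · 16/17 · ··· · 6/17 ≈ 0.0051.
P(at least two equal) = 1 − 0.0051 = 0.9949.

0.9949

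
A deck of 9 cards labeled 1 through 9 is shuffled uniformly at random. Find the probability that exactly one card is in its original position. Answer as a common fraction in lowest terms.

2119/5760

Choose which one is fixed: C(9,1) = 9 ways.
The remaining 8 must have no fixed point: D(8) = 14833.
P = 9·14833/362880 = 2119/5760.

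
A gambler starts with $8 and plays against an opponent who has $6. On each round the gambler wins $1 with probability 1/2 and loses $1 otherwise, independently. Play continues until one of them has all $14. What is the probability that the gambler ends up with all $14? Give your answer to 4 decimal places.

0.5714

With a fair step, P(i) = ½P(i−1) + ½P(i+1) with P(0)=0, P(14)=1 has the linear solution P(i) = i/14.
P(8) = 8/14 = 4/7 ≈ 0.5714.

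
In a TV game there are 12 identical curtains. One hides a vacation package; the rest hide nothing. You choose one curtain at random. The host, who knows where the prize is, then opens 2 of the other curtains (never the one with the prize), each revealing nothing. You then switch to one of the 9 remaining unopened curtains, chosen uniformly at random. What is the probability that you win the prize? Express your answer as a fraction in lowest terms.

Your original curtain holds the prize with probability 1/12, so the other 11 collectively hold it with probability 11/12.
The host can always find 2 empty curtains to open, so the reveals don't change that 11/12; it is now spread over the 9 remaining unopened curtains.
P(win by switching) = (11/12) · (1/9) = 11/108.

11/108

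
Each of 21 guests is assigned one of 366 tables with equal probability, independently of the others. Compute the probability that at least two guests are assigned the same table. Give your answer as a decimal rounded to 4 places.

0.4428

It's easier to compute the probability that all 21 are distinct.
P(all distinct) = 366/366 · 365/366 · ··· · 346/366 ≈ 0.5572.
So the probability of at least one match is 1 − 0.5572 = 0.4428.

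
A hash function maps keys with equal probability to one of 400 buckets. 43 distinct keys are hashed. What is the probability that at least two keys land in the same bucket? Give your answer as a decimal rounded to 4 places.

0.9039

It's easier to compute the probability that all 43 are distinct.
P(all distinct) = 400/400 · 399/400 · ··· · 358/400 ≈ 0.0961.
So the probability of at least one match is 1 − 0.0961 = 0.9039.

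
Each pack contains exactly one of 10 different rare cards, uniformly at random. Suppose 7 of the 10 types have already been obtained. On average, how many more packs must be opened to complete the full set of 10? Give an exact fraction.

Starting from 7 distinct types, each trial gives a new one with probability (10−i)/10 when i types are held, so the wait for the next new type is 10/(10−i).
E = 10/3 + 10/2 + 10/1 = 55/3.

55/3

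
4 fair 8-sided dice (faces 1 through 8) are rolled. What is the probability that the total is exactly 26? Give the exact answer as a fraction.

21/1024

There are 8^4 = 4096 equally likely outcomes.
The number of ordered 4-tuples from {1,…,8} summing to 26 is 84.
P(sum = 26) = 84/4096 = 21/1024.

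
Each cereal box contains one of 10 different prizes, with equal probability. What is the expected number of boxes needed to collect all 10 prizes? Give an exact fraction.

After i distinct types are collected, each trial gives a new one with probability (10−i)/10, so the expected wait for the next new type is 10/(10−i).
E = 10/10 + 10/9 + 10/8 + 10/7 + 10/6 + 10/5 + 10/4 + 10/3 + 10/2 + 10/1 = 7381/252.

7381/252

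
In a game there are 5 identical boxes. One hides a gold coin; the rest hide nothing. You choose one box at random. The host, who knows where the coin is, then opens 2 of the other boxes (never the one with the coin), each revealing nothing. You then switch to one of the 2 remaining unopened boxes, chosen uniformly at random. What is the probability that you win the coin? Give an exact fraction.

2/5

Your original box holds the coin with probability 1/5, so the other 4 collectively hold it with probability 4/5.
The host can always find 2 empty boxes to open, so the reveals don't change that 4/5; it is now spread over the 2 remaining unopened boxes.
P(win by switching) = (4/5) · (1/2) = 2/5.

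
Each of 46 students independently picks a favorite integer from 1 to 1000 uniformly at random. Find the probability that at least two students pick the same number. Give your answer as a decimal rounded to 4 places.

It's easier to compute the probability that all 46 are distinct.
P(all distinct) = 1000/1000 · 999/1000 · ··· · 955/1000 ≈ 0.3496.
So the probability of at least one match is 1 − 0.3496 = 0.6504.

0.6504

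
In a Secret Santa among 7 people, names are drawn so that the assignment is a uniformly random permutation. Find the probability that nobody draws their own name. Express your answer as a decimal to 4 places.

This is the derangement probability: permutations of 7 with no fixed point.
D(7) = 7! · (1 − 1/1! + 1/2! − ··· + (−1)^7/7!) = 1854.
P = 1854/5040 = 103/280 ≈ 0.3679.

0.3679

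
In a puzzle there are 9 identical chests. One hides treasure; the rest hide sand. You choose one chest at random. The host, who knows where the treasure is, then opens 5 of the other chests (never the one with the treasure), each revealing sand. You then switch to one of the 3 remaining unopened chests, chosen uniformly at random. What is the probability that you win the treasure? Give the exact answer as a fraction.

8/27

Your original chest holds the treasure with probability 1/9, so the other 8 collectively hold it with probability 8/9.
The host can always find 5 empty chests to open, so the reveals don't change that 8/9; it is now spread over the 3 remaining unopened chests.
P(win by switching) = (8/9) · (1/3) = 8/27.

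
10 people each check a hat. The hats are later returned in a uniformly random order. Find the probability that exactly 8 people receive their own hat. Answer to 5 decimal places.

0.00001

Choose which 8 of the 10 are fixed: C(10,8) = 45 ways.
The remaining 2 must have no fixed point: D(2) = 1.
P = 45·1/3628800 = 1/80640 ≈ 0.00001.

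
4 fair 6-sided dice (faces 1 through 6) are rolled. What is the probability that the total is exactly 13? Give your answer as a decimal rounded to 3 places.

0.108

There are 6^4 = 1296 equally likely outcomes.
The number of ordered 4-tuples from {1,…,6} summing to 13 is 140.
P(sum = 13) = 140/1296 = 35/324 ≈ 0.108.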